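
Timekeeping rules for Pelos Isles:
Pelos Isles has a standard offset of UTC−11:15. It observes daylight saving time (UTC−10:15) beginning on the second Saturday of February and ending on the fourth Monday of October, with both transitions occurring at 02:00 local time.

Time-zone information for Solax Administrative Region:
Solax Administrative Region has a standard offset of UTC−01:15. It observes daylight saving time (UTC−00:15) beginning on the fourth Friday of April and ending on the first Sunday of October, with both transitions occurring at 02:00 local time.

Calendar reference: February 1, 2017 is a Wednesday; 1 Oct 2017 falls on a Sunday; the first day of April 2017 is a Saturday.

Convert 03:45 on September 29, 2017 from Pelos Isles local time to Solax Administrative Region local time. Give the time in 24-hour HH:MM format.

13:45

1 February 2017 is a Wednesday, so the first Saturday is February 4 and the second is February 11.
1 October 2017 is a Sunday, so the first Monday is October 2 and the fourth is October 23.
Daylight saving runs 11 February – 23 October; September 29, 2017 is inside that window, so Pelos Isles is at UTC−10:15.
03:45 Pelos Isles + 10h15m = 14:00 UTC.
1 April 2017 is a Saturday, so the first Friday is April 7 and the fourth is April 28.
1 October 2017 is a Sunday, so the first Sunday is October 1.
At the standard offset (UTC−01:15), 14:00 UTC − 1h15m = 12:45 Solax Administrative Region standard time.
The standard-time date in Solax Administrative Region, September 29, 2017, lies within the daylight-saving period (28 April – 1 October), so Solax Administrative Region is on daylight time, UTC−00:15.
14:00 UTC − 0h15m = 13:45 Solax Administrative Region.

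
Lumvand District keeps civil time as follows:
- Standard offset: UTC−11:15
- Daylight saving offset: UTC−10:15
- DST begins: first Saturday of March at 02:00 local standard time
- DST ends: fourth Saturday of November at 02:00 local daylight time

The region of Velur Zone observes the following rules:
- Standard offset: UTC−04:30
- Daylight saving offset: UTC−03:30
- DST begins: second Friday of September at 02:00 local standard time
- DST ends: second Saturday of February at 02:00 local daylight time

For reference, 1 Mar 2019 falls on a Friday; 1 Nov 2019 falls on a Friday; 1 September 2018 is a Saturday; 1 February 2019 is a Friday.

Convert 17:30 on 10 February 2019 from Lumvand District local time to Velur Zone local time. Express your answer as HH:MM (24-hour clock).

1 March 2019 is a Friday, so the first Saturday is March 2.
1 November 2019 is a Friday, so the first Saturday is November 2 and the fourth is November 23.
Daylight saving runs 2 March – 23 November; 10 February 2019 is outside that window, so Lumvand District is on standard time at UTC−11:15.
17:30 Lumvand District + 11h15m = 04:45 UTC (rolling into the next day, 11 February 2019).
1 September 2018 is a Saturday, so the first Friday is September 7 and the second is September 14.
1 February 2019 is a Friday, so the first Saturday is February 2 and the second is February 9.
At the standard offset (UTC−04:30), 04:45 UTC − 4h30m = 00:15 Velur Zone standard time.
The standard-time date in Velur Zone, 11 February 2019, is outside the daylight-saving period (14 September 2018 – 9 February 2019), so Velur Zone is on standard time, UTC−04:30.
04:45 UTC − 4h30m = 00:15 Velur Zone.

00:15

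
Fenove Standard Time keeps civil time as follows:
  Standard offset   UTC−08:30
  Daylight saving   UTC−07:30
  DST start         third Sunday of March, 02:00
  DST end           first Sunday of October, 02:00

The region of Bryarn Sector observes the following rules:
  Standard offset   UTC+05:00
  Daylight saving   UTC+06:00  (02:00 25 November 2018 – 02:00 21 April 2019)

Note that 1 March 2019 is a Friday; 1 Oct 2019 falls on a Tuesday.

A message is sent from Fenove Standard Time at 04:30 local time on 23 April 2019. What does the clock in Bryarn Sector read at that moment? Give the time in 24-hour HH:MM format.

17:00

1 March 2019 is a Friday, so the first Sunday is March 3 and the third is March 17.
1 October 2019 is a Tuesday, so the first Sunday is October 6.
23 April 2019 lies within the daylight-saving period (17 March – 6 October), so Fenove Standard Time is on daylight time, UTC−07:30.
04:30 Fenove Standard Time + 7h30m = 12:00 UTC.
At the standard offset (UTC+05:00), 12:00 UTC + 5h = 17:00 Bryarn Sector standard time.
The standard-time date in Bryarn Sector, 23 April 2019, is outside the daylight-saving period (25 November 2018 – 21 April 2019), so Bryarn Sector is on standard time, UTC+05:00.
12:00 UTC + 5h = 17:00 Bryarn Sector.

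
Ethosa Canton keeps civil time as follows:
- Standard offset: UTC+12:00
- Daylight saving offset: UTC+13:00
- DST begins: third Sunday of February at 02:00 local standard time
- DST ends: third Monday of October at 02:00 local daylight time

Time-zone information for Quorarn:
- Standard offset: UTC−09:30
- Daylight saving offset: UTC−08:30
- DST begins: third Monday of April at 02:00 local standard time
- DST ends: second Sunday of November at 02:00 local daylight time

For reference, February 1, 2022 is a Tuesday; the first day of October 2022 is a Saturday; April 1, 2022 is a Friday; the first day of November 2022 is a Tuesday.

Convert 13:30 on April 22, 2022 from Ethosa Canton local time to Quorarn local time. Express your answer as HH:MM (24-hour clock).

1 February 2022 is a Tuesday, so the first Sunday is February 6 and the third is February 20.
1 October 2022 is a Saturday, so the first Monday is October 3 and the third is October 17.
Daylight saving runs 20 February – 17 October; April 22, 2022 is inside that window, so Ethosa Canton is at UTC+13:00.
13:30 Ethosa Canton − 13h = 00:30 UTC.
1 April 2022 is a Friday, so the first Monday is April 4 and the third is April 18.
1 November 2022 is a Tuesday, so the first Sunday is November 6 and the second is November 13.
At the standard offset (UTC−09:30), 00:30 UTC − 9h30m = 15:00 Quorarn standard time (rolling into the previous day, 21 April 2022).
The standard-time date in Quorarn, April 21, 2022, lies within the daylight-saving period (18 April – 13 November), so Quorarn is on daylight time, UTC−08:30.
00:30 UTC − 8h30m = 16:00 Quorarn (rolling into the previous day, 21 April 2022).

16:00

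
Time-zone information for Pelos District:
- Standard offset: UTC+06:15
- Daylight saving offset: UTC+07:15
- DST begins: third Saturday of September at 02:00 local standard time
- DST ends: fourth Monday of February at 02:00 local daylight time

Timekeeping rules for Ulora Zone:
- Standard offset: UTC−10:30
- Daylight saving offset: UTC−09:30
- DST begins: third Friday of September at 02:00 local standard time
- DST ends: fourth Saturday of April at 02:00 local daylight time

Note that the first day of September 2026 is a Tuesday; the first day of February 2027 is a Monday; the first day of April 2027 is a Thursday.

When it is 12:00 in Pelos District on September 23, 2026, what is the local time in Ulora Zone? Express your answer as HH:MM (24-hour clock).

19:15

1 September 2026 is a Tuesday, so the first Saturday is September 5 and the third is September 19.
1 February 2027 is a Monday, so the first Monday is February 1 and the fourth is February 22.
September 23, 2026 falls between 19 September 2026 and 22 February 2027, so daylight saving is in effect and Pelos District is at UTC+07:15.
12:00 Pelos District − 7h15m = 04:45 UTC.
1 September 2026 is a Tuesday, so the first Friday is September 4 and the third is September 18.
1 April 2027 is a Thursday, so the first Saturday is April 3 and the fourth is April 24.
At the standard offset (UTC−10:30), 04:45 UTC − 10h30m = 18:15 Ulora Zone standard time (rolling into the previous day, 22 September 2026).
Daylight saving runs 18 September 2026 – 24 April 2027; the standard-time date in Ulora Zone, September 22, 2026, is inside that window, so Ulora Zone is at UTC−09:30.
04:45 UTC − 9h30m = 19:15 Ulora Zone (rolling into the previous day, 22 September 2026).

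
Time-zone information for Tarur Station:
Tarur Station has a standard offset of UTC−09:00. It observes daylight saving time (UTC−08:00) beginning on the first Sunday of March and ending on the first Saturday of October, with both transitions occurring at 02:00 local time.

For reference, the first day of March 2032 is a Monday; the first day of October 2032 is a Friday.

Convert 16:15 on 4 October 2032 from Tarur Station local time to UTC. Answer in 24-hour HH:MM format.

01:15

1 March 2032 is a Monday, so the first Sunday is March 7.
1 October 2032 is a Friday, so the first Saturday is October 2.
Daylight saving runs 7 March – 2 October; 4 October 2032 is outside that window, so Tarur Station is on standard time at UTC−09:00.
16:15 local + 9h = 01:15 UTC (rolling into the next day, 5 October 2032).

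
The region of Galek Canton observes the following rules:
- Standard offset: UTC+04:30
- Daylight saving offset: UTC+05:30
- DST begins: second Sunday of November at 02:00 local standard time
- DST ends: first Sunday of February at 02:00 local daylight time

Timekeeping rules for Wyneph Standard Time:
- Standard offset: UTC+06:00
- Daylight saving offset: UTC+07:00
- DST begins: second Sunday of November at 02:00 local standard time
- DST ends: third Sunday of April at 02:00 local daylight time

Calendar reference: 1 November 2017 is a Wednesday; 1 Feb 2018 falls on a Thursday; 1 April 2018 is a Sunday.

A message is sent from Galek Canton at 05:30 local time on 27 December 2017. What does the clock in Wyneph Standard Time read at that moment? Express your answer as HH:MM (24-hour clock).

1 November 2017 is a Wednesday, so the first Sunday is November 5 and the second is November 12.
1 February 2018 is a Thursday, so the first Sunday is February 4.
Daylight saving runs 12 November 2017 – 4 February 2018; 27 December 2017 is inside that window, so Galek Canton is at UTC+05:30.
05:30 Galek Canton − 5h30m = 00:00 UTC.
1 November 2017 is a Wednesday, so the first Sunday is November 5 and the second is November 12.
1 April 2018 is a Sunday, so the first Sunday is April 1 and the third is April 15.
At the standard offset (UTC+06:00), 00:00 UTC + 6h = 06:00 Wyneph Standard Time standard time.
The standard-time date in Wyneph Standard Time, 27 December 2017, lies within the daylight-saving period (12 November 2017 – 15 April 2018), so Wyneph Standard Time is on daylight time, UTC+07:00.
00:00 UTC + 7h = 07:00 Wyneph Standard Time.

07:00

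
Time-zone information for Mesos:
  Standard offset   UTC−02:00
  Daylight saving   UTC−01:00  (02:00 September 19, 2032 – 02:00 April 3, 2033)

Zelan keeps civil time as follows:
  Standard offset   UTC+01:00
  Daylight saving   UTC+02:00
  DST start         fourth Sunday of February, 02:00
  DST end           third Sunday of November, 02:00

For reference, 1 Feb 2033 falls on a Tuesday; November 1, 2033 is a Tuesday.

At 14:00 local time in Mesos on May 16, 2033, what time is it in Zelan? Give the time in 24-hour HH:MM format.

18:00

May 16, 2033 is outside the daylight-saving period (19 September 2032 – 3 April 2033), so Mesos is on standard time, UTC−02:00.
14:00 Mesos + 2h = 16:00 UTC.
1 February 2033 is a Tuesday, so the first Sunday is February 6 and the fourth is February 27.
1 November 2033 is a Tuesday, so the first Sunday is November 6 and the third is November 20.
At the standard offset (UTC+01:00), 16:00 UTC + 1h = 17:00 Zelan standard time.
Daylight saving runs 27 February – 20 November; the standard-time date in Zelan, May 16, 2033, is inside that window, so Zelan is at UTC+02:00.
16:00 UTC + 2h = 18:00 Zelan.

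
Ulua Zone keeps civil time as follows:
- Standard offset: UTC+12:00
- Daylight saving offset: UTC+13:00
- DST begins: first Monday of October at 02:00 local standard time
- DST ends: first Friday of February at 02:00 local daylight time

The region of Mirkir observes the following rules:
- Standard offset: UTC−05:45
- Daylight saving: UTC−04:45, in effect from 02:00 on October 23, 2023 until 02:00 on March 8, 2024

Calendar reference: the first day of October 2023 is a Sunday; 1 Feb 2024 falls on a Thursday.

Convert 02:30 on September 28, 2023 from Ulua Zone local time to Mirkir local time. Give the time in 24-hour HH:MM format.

08:45

1 October 2023 is a Sunday, so the first Monday is October 2.
1 February 2024 is a Thursday, so the first Friday is February 2.
Daylight saving runs 2 October 2023 – 2 February 2024; September 28, 2023 is outside that window, so Ulua Zone is on standard time at UTC+12:00.
02:30 Ulua Zone − 12h = 14:30 UTC (rolling into the previous day, 27 September 2023).
At the standard offset (UTC−05:45), 14:30 UTC − 5h45m = 08:45 Mirkir standard time.
The standard-time date in Mirkir, September 27, 2023, is outside the daylight-saving period (23 October 2023 – 8 March 2024), so Mirkir is on standard time, UTC−05:45.
14:30 UTC − 5h45m = 08:45 Mirkir.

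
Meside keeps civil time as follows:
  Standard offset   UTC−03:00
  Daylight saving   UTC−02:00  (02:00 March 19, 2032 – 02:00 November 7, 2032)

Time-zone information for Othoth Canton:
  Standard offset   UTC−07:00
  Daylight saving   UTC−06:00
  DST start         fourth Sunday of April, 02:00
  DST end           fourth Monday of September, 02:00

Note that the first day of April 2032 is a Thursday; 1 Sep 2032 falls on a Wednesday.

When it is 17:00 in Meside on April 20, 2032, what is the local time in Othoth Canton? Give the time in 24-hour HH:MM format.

April 20, 2032 falls between 19 March and 7 November, so daylight saving is in effect and Meside is at UTC−02:00.
17:00 Meside + 2h = 19:00 UTC.
1 April 2032 is a Thursday, so the first Sunday is April 4 and the fourth is April 25.
1 September 2032 is a Wednesday, so the first Monday is September 6 and the fourth is September 27.
At the standard offset (UTC−07:00), 19:00 UTC − 7h = 12:00 Othoth Canton standard time.
The standard-time date in Othoth Canton, April 20, 2032, is outside the daylight-saving period (25 April – 27 September), so Othoth Canton is on standard time, UTC−07:00.
19:00 UTC − 7h = 12:00 Othoth Canton.

12:00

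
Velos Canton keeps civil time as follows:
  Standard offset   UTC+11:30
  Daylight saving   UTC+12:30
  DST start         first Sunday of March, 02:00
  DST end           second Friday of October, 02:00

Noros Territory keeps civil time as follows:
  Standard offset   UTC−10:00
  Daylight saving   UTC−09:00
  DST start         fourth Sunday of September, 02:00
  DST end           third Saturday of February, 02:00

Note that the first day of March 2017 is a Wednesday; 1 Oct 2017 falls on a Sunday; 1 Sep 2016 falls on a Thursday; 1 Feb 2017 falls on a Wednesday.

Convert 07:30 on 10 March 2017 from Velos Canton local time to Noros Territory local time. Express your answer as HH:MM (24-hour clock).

1 March 2017 is a Wednesday, so the first Sunday is March 5.
1 October 2017 is a Sunday, so the first Friday is October 6 and the second is October 13.
10 March 2017 falls between 5 March and 13 October, so daylight saving is in effect and Velos Canton is at UTC+12:30.
07:30 Velos Canton − 12h30m = 19:00 UTC (rolling into the previous day, 9 March 2017).
1 September 2016 is a Thursday, so the first Sunday is September 4 and the fourth is September 25.
1 February 2017 is a Wednesday, so the first Saturday is February 4 and the third is February 18.
At the standard offset (UTC−10:00), 19:00 UTC − 10h = 09:00 Noros Territory standard time.
Daylight saving runs 25 September 2016 – 18 February 2017; the standard-time date in Noros Territory, 9 March 2017, is outside that window, so Noros Territory is on standard time at UTC−10:00.
19:00 UTC − 10h = 09:00 Noros Territory.

09:00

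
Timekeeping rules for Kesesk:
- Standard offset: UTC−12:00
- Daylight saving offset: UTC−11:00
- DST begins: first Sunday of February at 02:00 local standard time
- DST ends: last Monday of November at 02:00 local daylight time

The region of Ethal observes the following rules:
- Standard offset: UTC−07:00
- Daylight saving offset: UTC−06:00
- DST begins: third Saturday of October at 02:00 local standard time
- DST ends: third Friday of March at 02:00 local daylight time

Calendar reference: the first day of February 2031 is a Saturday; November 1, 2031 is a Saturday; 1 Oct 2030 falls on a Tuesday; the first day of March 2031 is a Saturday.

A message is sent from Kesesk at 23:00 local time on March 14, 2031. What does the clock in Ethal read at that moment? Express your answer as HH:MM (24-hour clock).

1 February 2031 is a Saturday, so the first Sunday is February 2.
1 November 2031 is a Saturday, so Mondays fall on 3, 10, 17, 24; the last is November 24.
March 14, 2031 falls between 2 February and 24 November, so daylight saving is in effect and Kesesk is at UTC−11:00.
23:00 Kesesk + 11h = 10:00 UTC (rolling into the next day, 15 March 2031).
1 October 2030 is a Tuesday, so the first Saturday is October 5 and the third is October 19.
1 March 2031 is a Saturday, so the first Friday is March 7 and the third is March 21.
At the standard offset (UTC−07:00), 10:00 UTC − 7h = 03:00 Ethal standard time.
The standard-time date in Ethal, March 15, 2031, falls between 19 October 2030 and 21 March 2031, so daylight saving is in effect and Ethal is at UTC−06:00.
10:00 UTC − 6h = 04:00 Ethal.

04:00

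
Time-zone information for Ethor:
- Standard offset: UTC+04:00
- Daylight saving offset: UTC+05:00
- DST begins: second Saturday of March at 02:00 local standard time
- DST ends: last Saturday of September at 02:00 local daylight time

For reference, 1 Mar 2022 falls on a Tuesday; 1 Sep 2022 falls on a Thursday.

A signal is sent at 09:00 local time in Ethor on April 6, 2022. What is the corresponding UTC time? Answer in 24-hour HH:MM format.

04:00

1 March 2022 is a Tuesday, so the first Saturday is March 5 and the second is March 12.
1 September 2022 is a Thursday, so Saturdays fall on 3, 10, 17, 24; the last is September 24.
April 6, 2022 lies within the daylight-saving period (12 March – 24 September), so Ethor is on daylight time, UTC+05:00.
09:00 local − 5h = 04:00 UTC.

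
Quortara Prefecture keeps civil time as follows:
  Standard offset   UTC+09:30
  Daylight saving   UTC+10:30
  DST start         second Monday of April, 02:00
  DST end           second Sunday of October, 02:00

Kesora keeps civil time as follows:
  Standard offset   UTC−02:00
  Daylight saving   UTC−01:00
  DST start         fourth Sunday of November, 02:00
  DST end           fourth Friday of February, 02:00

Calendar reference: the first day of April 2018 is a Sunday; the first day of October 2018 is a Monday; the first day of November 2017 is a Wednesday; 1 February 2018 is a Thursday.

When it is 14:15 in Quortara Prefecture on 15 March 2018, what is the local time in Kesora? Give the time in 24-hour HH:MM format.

02:45

1 April 2018 is a Sunday, so the first Monday is April 2 and the second is April 9.
1 October 2018 is a Monday, so the first Sunday is October 7 and the second is October 14.
15 March 2018 is outside the daylight-saving period (9 April – 14 October), so Quortara Prefecture is on standard time, UTC+09:30.
14:15 Quortara Prefecture − 9h30m = 04:45 UTC.
1 November 2017 is a Wednesday, so the first Sunday is November 5 and the fourth is November 26.
1 February 2018 is a Thursday, so the first Friday is February 2 and the fourth is February 23.
At the standard offset (UTC−02:00), 04:45 UTC − 2h = 02:45 Kesora standard time.
The standard-time date in Kesora, 15 March 2018, is outside the daylight-saving period (26 November 2017 – 23 February 2018), so Kesora is on standard time, UTC−02:00.
04:45 UTC − 2h = 02:45 Kesora.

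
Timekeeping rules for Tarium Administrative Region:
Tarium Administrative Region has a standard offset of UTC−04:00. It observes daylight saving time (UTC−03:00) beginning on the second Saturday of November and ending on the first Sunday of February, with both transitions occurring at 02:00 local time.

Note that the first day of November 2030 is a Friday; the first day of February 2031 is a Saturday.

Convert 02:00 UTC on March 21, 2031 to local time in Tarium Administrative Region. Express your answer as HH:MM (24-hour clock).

1 November 2030 is a Friday, so the first Saturday is November 2 and the second is November 9.
1 February 2031 is a Saturday, so the first Sunday is February 2.
At the standard offset (UTC−04:00), 02:00 UTC − 4h = 22:00 Tarium Administrative Region standard time (rolling into the previous day, 20 March 2031).
Daylight saving runs 9 November 2030 – 2 February 2031; the standard-time date in Tarium Administrative Region, March 20, 2031, is outside that window, so Tarium Administrative Region is on standard time at UTC−04:00.
02:00 UTC − 4h = 22:00 local (rolling into the previous day, 20 March 2031).

22:00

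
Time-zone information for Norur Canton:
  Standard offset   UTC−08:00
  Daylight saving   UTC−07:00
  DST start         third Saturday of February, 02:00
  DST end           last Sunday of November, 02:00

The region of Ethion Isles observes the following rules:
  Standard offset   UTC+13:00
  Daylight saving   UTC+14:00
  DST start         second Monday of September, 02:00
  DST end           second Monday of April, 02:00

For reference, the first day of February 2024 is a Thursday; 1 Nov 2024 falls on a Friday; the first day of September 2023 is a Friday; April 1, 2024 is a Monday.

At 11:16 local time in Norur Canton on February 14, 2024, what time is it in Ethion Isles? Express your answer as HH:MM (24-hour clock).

1 February 2024 is a Thursday, so the first Saturday is February 3 and the third is February 17.
1 November 2024 is a Friday, so Sundays fall on 3, 10, 17, 24; the last is November 24.
February 14, 2024 is outside the daylight-saving period (17 February – 24 November), so Norur Canton is on standard time, UTC−08:00.
11:16 Norur Canton + 8h = 19:16 UTC.
1 September 2023 is a Friday, so the first Monday is September 4 and the second is September 11.
1 April 2024 is a Monday, so the first Monday is April 1 and the second is April 8.
At the standard offset (UTC+13:00), 19:16 UTC + 13h = 08:16 Ethion Isles standard time (rolling into the next day, 15 February 2024).
The standard-time date in Ethion Isles, February 15, 2024, lies within the daylight-saving period (11 September 2023 – 8 April 2024), so Ethion Isles is on daylight time, UTC+14:00.
19:16 UTC + 14h = 09:16 Ethion Isles (rolling into the next day, 15 February 2024).

09:16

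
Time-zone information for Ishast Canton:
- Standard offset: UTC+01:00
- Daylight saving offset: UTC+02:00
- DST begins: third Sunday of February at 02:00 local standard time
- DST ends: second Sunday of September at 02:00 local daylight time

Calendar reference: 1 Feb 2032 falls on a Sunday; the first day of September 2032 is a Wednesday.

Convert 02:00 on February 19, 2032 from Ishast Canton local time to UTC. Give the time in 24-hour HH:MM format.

1 February 2032 is a Sunday, so the first Sunday is February 1 and the third is February 15.
1 September 2032 is a Wednesday, so the first Sunday is September 5 and the second is September 12.
February 19, 2032 falls between 15 February and 12 September, so daylight saving is in effect and Ishast Canton is at UTC+02:00.
02:00 local − 2h = 00:00 UTC.

00:00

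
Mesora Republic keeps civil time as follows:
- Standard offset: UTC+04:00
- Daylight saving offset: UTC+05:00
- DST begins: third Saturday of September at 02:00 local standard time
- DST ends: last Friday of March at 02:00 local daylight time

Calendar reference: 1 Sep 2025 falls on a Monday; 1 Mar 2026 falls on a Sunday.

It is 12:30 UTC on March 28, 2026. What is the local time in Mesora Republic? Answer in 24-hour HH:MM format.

16:30

1 September 2025 is a Monday, so the first Saturday is September 6 and the third is September 20.
1 March 2026 is a Sunday, so Fridays fall on 6, 13, 20, 27; the last is March 27.
At the standard offset (UTC+04:00), 12:30 UTC + 4h = 16:30 Mesora Republic standard time.
The standard-time date in Mesora Republic, March 28, 2026, is outside the daylight-saving period (20 September 2025 – 27 March 2026), so Mesora Republic is on standard time, UTC+04:00.
12:30 UTC + 4h = 16:30 local.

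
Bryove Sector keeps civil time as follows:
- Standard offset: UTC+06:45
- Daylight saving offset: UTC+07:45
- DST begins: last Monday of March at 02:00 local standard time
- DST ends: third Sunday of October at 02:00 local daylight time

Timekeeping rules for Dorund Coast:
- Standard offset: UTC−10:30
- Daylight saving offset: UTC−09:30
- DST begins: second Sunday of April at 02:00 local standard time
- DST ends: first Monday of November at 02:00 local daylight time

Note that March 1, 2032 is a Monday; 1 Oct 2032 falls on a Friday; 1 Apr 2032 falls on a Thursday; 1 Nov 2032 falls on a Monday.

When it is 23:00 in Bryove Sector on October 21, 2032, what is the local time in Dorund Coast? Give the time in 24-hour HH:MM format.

06:45

1 March 2032 is a Monday, so Mondays fall on 1, 8, 15, 22, 29; the last is March 29.
1 October 2032 is a Friday, so the first Sunday is October 3 and the third is October 17.
October 21, 2032 does not fall between 29 March and 17 October, so daylight saving is not in effect and Bryove Sector is at UTC+06:45.
23:00 Bryove Sector − 6h45m = 16:15 UTC.
1 April 2032 is a Thursday, so the first Sunday is April 4 and the second is April 11.
1 November 2032 is a Monday, so the first Monday is November 1.
At the standard offset (UTC−10:30), 16:15 UTC − 10h30m = 05:45 Dorund Coast standard time.
The standard-time date in Dorund Coast, October 21, 2032, lies within the daylight-saving period (11 April – 1 November), so Dorund Coast is on daylight time, UTC−09:30.
16:15 UTC − 9h30m = 06:45 Dorund Coast.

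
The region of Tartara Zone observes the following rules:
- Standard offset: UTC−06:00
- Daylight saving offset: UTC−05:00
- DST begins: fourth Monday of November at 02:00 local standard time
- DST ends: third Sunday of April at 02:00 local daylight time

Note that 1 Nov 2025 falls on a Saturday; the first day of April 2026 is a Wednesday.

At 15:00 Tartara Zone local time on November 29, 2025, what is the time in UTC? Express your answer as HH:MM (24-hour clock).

1 November 2025 is a Saturday, so the first Monday is November 3 and the fourth is November 24.
1 April 2026 is a Wednesday, so the first Sunday is April 5 and the third is April 19.
November 29, 2025 falls between 24 November 2025 and 19 April 2026, so daylight saving is in effect and Tartara Zone is at UTC−05:00.
15:00 local + 5h = 20:00 UTC.

20:00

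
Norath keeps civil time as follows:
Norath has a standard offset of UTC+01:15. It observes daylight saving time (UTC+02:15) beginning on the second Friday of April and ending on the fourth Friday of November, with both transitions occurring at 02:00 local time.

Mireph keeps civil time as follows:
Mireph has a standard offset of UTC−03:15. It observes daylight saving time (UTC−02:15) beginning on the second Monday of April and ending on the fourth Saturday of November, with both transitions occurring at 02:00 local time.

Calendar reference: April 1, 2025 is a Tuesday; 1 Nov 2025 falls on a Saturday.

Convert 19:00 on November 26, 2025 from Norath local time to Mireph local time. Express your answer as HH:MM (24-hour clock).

1 April 2025 is a Tuesday, so the first Friday is April 4 and the second is April 11.
1 November 2025 is a Saturday, so the first Friday is November 7 and the fourth is November 28.
Daylight saving runs 11 April – 28 November; November 26, 2025 is inside that window, so Norath is at UTC+02:15.
19:00 Norath − 2h15m = 16:45 UTC.
1 April 2025 is a Tuesday, so the first Monday is April 7 and the second is April 14.
1 November 2025 is a Saturday, so the first Saturday is November 1 and the fourth is November 22.
At the standard offset (UTC−03:15), 16:45 UTC − 3h15m = 13:30 Mireph standard time.
The standard-time date in Mireph, November 26, 2025, is outside the daylight-saving period (14 April – 22 November), so Mireph is on standard time, UTC−03:15.
16:45 UTC − 3h15m = 13:30 Mireph.

13:30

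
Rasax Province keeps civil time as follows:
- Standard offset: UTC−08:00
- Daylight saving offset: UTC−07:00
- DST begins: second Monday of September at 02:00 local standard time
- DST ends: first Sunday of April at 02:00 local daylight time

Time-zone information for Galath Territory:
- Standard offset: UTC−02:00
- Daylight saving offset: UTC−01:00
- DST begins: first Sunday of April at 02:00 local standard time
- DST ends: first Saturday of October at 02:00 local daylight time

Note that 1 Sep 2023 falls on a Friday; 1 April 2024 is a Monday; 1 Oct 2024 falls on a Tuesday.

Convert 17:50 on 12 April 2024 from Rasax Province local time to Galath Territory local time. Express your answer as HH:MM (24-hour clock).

00:50

1 September 2023 is a Friday, so the first Monday is September 4 and the second is September 11.
1 April 2024 is a Monday, so the first Sunday is April 7.
Daylight saving runs 11 September 2023 – 7 April 2024; 12 April 2024 is outside that window, so Rasax Province is on standard time at UTC−08:00.
17:50 Rasax Province + 8h = 01:50 UTC (rolling into the next day, 13 April 2024).
1 April 2024 is a Monday, so the first Sunday is April 7.
1 October 2024 is a Tuesday, so the first Saturday is October 5.
At the standard offset (UTC−02:00), 01:50 UTC − 2h = 23:50 Galath Territory standard time (rolling into the previous day, 12 April 2024).
Daylight saving runs 7 April – 5 October; the standard-time date in Galath Territory, 12 April 2024, is inside that window, so Galath Territory is at UTC−01:00.
01:50 UTC − 1h = 00:50 Galath Territory.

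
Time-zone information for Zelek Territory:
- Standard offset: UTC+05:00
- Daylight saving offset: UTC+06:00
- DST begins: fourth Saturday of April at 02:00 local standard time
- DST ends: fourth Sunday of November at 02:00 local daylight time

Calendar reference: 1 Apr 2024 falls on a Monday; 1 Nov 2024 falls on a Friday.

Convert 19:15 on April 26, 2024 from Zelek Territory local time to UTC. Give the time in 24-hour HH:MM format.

1 April 2024 is a Monday, so the first Saturday is April 6 and the fourth is April 27.
1 November 2024 is a Friday, so the first Sunday is November 3 and the fourth is November 24.
Daylight saving runs 27 April – 24 November; April 26, 2024 is outside that window, so Zelek Territory is on standard time at UTC+05:00.
19:15 local − 5h = 14:15 UTC.

14:15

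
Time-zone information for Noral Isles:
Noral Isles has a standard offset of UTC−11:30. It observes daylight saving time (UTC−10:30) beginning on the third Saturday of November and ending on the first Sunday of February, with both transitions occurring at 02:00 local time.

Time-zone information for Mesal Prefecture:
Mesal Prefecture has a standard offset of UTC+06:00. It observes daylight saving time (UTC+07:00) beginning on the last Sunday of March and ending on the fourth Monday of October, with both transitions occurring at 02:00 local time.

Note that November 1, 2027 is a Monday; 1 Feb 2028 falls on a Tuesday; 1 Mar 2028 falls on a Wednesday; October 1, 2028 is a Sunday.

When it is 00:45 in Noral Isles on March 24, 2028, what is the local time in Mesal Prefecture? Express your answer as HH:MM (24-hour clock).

1 November 2027 is a Monday, so the first Saturday is November 6 and the third is November 20.
1 February 2028 is a Tuesday, so the first Sunday is February 6.
Daylight saving runs 20 November 2027 – 6 February 2028; March 24, 2028 is outside that window, so Noral Isles is on standard time at UTC−11:30.
00:45 Noral Isles + 11h30m = 12:15 UTC.
1 March 2028 is a Wednesday, so Sundays fall on 5, 12, 19, 26; the last is March 26.
1 October 2028 is a Sunday, so the first Monday is October 2 and the fourth is October 23.
At the standard offset (UTC+06:00), 12:15 UTC + 6h = 18:15 Mesal Prefecture standard time.
Daylight saving runs 26 March – 23 October; the standard-time date in Mesal Prefecture, March 24, 2028, is outside that window, so Mesal Prefecture is on standard time at UTC+06:00.
12:15 UTC + 6h = 18:15 Mesal Prefecture.

18:15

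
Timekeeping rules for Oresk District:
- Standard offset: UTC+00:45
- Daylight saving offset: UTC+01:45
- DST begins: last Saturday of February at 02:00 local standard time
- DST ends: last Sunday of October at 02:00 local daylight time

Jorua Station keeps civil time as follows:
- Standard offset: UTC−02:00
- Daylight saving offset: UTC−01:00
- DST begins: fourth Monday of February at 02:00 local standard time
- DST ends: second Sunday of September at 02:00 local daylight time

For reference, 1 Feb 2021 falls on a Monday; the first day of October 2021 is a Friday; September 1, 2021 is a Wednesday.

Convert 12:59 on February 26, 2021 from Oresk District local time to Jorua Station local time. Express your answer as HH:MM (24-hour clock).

11:14

1 February 2021 is a Monday, so Saturdays fall on 6, 13, 20, 27; the last is February 27.
1 October 2021 is a Friday, so Sundays fall on 3, 10, 17, 24, 31; the last is October 31.
February 26, 2021 does not fall between 27 February and 31 October, so daylight saving is not in effect and Oresk District is at UTC+00:45.
12:59 Oresk District − 0h45m = 12:14 UTC.
1 February 2021 is a Monday, so the first Monday is February 1 and the fourth is February 22.
1 September 2021 is a Wednesday, so the first Sunday is September 5 and the second is September 12.
At the standard offset (UTC−02:00), 12:14 UTC − 2h = 10:14 Jorua Station standard time.
Daylight saving runs 22 February – 12 September; the standard-time date in Jorua Station, February 26, 2021, is inside that window, so Jorua Station is at UTC−01:00.
12:14 UTC − 1h = 11:14 Jorua Station.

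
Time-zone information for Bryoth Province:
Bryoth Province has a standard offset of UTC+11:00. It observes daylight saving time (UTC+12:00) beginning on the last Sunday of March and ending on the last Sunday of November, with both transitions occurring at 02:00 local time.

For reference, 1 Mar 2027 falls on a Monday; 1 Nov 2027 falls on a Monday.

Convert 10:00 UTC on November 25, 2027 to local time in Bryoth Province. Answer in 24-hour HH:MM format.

1 March 2027 is a Monday, so Sundays fall on 7, 14, 21, 28; the last is March 28.
1 November 2027 is a Monday, so Sundays fall on 7, 14, 21, 28; the last is November 28.
At the standard offset (UTC+11:00), 10:00 UTC + 11h = 21:00 Bryoth Province standard time.
The standard-time date in Bryoth Province, November 25, 2027, falls between 28 March and 28 November, so daylight saving is in effect and Bryoth Province is at UTC+12:00.
10:00 UTC + 12h = 22:00 local.

22:00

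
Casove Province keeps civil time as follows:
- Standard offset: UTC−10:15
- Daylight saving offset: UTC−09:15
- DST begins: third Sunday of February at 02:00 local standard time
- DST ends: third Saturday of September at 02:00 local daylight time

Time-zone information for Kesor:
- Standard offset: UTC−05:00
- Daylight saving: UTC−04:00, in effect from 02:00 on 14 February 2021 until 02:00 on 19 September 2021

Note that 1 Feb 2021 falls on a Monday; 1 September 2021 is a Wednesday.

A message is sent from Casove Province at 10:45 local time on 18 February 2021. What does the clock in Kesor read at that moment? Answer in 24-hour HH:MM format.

17:00

1 February 2021 is a Monday, so the first Sunday is February 7 and the third is February 21.
1 September 2021 is a Wednesday, so the first Saturday is September 4 and the third is September 18.
18 February 2021 is outside the daylight-saving period (21 February – 18 September), so Casove Province is on standard time, UTC−10:15.
10:45 Casove Province + 10h15m = 21:00 UTC.
At the standard offset (UTC−05:00), 21:00 UTC − 5h = 16:00 Kesor standard time.
Daylight saving runs 14 February – 19 September; the standard-time date in Kesor, 18 February 2021, is inside that window, so Kesor is at UTC−04:00.
21:00 UTC − 4h = 17:00 Kesor.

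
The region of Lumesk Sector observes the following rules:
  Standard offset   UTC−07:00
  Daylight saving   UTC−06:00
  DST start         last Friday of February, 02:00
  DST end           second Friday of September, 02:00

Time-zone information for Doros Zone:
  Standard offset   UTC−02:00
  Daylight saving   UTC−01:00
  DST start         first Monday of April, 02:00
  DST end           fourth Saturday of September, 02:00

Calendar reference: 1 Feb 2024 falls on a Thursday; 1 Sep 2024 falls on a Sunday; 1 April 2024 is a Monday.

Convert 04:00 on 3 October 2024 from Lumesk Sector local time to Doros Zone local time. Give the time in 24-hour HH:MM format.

1 February 2024 is a Thursday, so Fridays fall on 2, 9, 16, 23; the last is February 23.
1 September 2024 is a Sunday, so the first Friday is September 6 and the second is September 13.
Daylight saving runs 23 February – 13 September; 3 October 2024 is outside that window, so Lumesk Sector is on standard time at UTC−07:00.
04:00 Lumesk Sector + 7h = 11:00 UTC.
1 April 2024 is a Monday, so the first Monday is April 1.
1 September 2024 is a Sunday, so the first Saturday is September 7 and the fourth is September 28.
At the standard offset (UTC−02:00), 11:00 UTC − 2h = 09:00 Doros Zone standard time.
Daylight saving runs 1 April – 28 September; the standard-time date in Doros Zone, 3 October 2024, is outside that window, so Doros Zone is on standard time at UTC−02:00.
11:00 UTC − 2h = 09:00 Doros Zone.

09:00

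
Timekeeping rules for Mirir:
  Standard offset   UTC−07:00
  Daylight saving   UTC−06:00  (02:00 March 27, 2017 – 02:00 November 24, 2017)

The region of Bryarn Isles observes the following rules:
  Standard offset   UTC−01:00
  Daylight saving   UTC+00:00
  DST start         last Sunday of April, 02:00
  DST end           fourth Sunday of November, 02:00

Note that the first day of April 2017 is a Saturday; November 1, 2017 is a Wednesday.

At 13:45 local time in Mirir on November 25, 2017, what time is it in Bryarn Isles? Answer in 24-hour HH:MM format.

Daylight saving runs 27 March – 24 November; November 25, 2017 is outside that window, so Mirir is on standard time at UTC−07:00.
13:45 Mirir + 7h = 20:45 UTC.
1 April 2017 is a Saturday, so Sundays fall on 2, 9, 16, 23, 30; the last is April 30.
1 November 2017 is a Wednesday, so the first Sunday is November 5 and the fourth is November 26.
At the standard offset (UTC−01:00), 20:45 UTC − 1h = 19:45 Bryarn Isles standard time.
Daylight saving runs 30 April – 26 November; the standard-time date in Bryarn Isles, November 25, 2017, is inside that window, so Bryarn Isles is at UTC+00:00.
20:45 UTC + 0h = 20:45 Bryarn Isles.

20:45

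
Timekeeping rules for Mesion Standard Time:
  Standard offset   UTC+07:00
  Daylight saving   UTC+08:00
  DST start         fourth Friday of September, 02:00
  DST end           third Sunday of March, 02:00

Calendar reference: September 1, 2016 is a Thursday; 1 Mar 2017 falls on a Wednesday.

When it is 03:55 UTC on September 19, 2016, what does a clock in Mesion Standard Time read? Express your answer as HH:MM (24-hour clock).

1 September 2016 is a Thursday, so the first Friday is September 2 and the fourth is September 23.
1 March 2017 is a Wednesday, so the first Sunday is March 5 and the third is March 19.
At the standard offset (UTC+07:00), 03:55 UTC + 7h = 10:55 Mesion Standard Time standard time.
Daylight saving runs 23 September 2016 – 19 March 2017; the standard-time date in Mesion Standard Time, September 19, 2016, is outside that window, so Mesion Standard Time is on standard time at UTC+07:00.
03:55 UTC + 7h = 10:55 local.

10:55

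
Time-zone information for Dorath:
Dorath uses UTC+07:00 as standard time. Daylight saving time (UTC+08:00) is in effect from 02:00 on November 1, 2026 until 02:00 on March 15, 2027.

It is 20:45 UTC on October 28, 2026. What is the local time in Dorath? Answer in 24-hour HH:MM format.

At the standard offset (UTC+07:00), 20:45 UTC + 7h = 03:45 Dorath standard time (rolling into the next day, 29 October 2026).
The standard-time date in Dorath, October 29, 2026, is outside the daylight-saving period (1 November 2026 – 15 March 2027), so Dorath is on standard time, UTC+07:00.
20:45 UTC + 7h = 03:45 local (rolling into the next day, 29 October 2026).

03:45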